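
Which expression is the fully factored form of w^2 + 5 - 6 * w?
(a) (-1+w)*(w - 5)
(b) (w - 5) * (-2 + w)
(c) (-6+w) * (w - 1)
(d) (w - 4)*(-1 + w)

We need to factor w^2 + 5 - 6 * w.
The factored form is (-1+w)*(w - 5).
a) (-1+w)*(w - 5)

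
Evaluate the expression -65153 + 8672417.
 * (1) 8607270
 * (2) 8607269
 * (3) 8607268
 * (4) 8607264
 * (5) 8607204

-65153 + 8672417 = 8607264
4) 8607264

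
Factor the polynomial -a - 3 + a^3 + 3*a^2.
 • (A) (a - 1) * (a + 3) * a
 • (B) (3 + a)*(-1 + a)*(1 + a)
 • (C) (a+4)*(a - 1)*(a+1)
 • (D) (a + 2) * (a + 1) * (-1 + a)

We need to factor -a - 3 + a^3 + 3*a^2.
The factored form is (3 + a)*(-1 + a)*(1 + a).
B) (3 + a)*(-1 + a)*(1 + a)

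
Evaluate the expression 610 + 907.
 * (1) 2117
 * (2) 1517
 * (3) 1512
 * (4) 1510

610 + 907 = 1517
2) 1517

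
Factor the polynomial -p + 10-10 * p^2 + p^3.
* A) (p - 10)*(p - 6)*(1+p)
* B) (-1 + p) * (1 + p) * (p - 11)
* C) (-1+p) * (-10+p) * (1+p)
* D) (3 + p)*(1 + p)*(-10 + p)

We need to factor -p + 10-10 * p^2 + p^3.
The factored form is (-1+p) * (-10+p) * (1+p).
C) (-1+p) * (-10+p) * (1+p)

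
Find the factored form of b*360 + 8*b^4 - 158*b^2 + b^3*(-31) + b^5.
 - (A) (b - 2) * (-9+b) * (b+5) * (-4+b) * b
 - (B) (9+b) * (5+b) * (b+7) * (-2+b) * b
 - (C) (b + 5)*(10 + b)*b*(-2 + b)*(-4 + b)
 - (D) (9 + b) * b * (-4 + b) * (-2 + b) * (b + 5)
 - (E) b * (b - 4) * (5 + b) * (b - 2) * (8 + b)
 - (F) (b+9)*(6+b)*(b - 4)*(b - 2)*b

We need to factor b*360 + 8*b^4 - 158*b^2 + b^3*(-31) + b^5.
The factored form is (9 + b) * b * (-4 + b) * (-2 + b) * (b + 5).
D) (9 + b) * b * (-4 + b) * (-2 + b) * (b + 5)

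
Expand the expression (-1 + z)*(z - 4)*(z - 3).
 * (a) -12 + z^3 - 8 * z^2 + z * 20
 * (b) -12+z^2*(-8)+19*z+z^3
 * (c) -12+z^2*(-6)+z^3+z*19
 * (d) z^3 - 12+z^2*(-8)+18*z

Expanding (-1 + z)*(z - 4)*(z - 3):
= -12+z^2*(-8)+19*z+z^3
b) -12+z^2*(-8)+19*z+z^3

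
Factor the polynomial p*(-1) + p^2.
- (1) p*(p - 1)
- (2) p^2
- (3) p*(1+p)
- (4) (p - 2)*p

We need to factor p*(-1) + p^2.
The factored form is p*(p - 1).
1) p*(p - 1)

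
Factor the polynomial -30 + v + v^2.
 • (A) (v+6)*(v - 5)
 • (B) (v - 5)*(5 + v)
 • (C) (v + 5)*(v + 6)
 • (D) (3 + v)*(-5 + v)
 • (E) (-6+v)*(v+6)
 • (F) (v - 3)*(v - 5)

We need to factor -30 + v + v^2.
The factored form is (v+6)*(v - 5).
A) (v+6)*(v - 5)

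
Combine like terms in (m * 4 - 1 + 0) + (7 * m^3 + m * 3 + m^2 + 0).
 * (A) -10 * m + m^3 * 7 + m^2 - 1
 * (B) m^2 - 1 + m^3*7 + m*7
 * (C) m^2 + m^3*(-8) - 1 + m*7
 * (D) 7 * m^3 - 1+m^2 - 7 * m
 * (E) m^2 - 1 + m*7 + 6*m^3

Adding the polynomials and combining like terms:
(m*4 - 1 + 0) + (7*m^3 + m*3 + m^2 + 0)
= m^2 - 1 + m^3*7 + m*7
B) m^2 - 1 + m^3*7 + m*7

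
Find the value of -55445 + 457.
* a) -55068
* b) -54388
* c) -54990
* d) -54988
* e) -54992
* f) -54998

-55445 + 457 = -54988
d) -54988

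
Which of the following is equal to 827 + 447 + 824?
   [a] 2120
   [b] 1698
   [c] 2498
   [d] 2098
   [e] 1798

First: 827 + 447 = 1274
Then: 1274 + 824 = 2098
d) 2098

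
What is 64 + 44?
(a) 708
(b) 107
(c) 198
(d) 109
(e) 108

64 + 44 = 108
e) 108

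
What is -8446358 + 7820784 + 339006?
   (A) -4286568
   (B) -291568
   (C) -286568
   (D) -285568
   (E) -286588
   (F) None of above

First: -8446358 + 7820784 = -625574
Then: -625574 + 339006 = -286568
C) -286568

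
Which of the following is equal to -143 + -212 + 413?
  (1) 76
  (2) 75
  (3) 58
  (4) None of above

First: -143 + -212 = -355
Then: -355 + 413 = 58
3) 58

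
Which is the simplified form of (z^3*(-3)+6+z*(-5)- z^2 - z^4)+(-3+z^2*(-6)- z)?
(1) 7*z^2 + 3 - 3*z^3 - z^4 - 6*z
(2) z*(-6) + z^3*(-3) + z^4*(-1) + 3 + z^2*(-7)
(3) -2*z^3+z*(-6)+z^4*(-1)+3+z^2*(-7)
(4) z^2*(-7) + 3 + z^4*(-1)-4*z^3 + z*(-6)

Adding the polynomials and combining like terms:
(z^3*(-3) + 6 + z*(-5) - z^2 - z^4) + (-3 + z^2*(-6) - z)
= z*(-6) + z^3*(-3) + z^4*(-1) + 3 + z^2*(-7)
2) z*(-6) + z^3*(-3) + z^4*(-1) + 3 + z^2*(-7)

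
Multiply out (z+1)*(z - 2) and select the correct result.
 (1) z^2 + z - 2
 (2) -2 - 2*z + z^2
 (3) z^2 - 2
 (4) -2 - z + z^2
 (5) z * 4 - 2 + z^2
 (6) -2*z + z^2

Expanding (z+1)*(z - 2):
= -2 - z + z^2
4) -2 - z + z^2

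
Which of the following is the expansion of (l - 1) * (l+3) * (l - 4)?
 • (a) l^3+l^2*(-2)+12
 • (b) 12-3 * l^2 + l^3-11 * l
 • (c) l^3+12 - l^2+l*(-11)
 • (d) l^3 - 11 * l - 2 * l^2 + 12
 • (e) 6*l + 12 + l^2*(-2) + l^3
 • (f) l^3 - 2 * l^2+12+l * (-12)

Expanding (l - 1) * (l+3) * (l - 4):
= l^3 - 11 * l - 2 * l^2 + 12
d) l^3 - 11 * l - 2 * l^2 + 12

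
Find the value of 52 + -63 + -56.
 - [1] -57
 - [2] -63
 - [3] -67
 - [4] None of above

First: 52 + -63 = -11
Then: -11 + -56 = -67
3) -67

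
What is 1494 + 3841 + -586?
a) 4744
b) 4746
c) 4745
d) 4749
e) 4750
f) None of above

First: 1494 + 3841 = 5335
Then: 5335 + -586 = 4749
d) 4749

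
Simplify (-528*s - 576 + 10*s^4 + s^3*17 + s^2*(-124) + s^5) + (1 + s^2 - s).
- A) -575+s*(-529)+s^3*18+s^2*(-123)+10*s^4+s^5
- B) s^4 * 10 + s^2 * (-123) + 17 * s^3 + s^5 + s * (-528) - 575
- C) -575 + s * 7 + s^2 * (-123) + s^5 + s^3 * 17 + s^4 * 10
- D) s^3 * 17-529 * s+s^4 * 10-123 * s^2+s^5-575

Adding the polynomials and combining like terms:
(-528*s - 576 + 10*s^4 + s^3*17 + s^2*(-124) + s^5) + (1 + s^2 - s)
= s^3 * 17-529 * s+s^4 * 10-123 * s^2+s^5-575
D) s^3 * 17-529 * s+s^4 * 10-123 * s^2+s^5-575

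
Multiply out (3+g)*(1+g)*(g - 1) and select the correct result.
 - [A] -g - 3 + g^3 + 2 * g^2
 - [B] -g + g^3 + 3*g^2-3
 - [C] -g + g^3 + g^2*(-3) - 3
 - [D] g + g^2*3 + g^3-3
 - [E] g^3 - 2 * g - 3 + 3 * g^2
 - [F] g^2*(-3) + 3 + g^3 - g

Expanding (3+g)*(1+g)*(g - 1):
= -g + g^3 + 3*g^2-3
B) -g + g^3 + 3*g^2-3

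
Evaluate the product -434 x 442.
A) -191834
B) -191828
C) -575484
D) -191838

-434 * 442 = -191828
B) -191828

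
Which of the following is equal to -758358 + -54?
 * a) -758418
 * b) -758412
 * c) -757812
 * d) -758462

-758358 + -54 = -758412
b) -758412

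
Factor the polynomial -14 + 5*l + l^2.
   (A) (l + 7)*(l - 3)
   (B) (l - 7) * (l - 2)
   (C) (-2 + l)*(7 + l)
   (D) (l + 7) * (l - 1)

We need to factor -14 + 5*l + l^2.
The factored form is (-2 + l)*(7 + l).
C) (-2 + l)*(7 + l)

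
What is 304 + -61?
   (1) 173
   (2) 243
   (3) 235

304 + -61 = 243
2) 243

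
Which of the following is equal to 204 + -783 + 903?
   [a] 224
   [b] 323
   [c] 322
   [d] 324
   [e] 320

First: 204 + -783 = -579
Then: -579 + 903 = 324
d) 324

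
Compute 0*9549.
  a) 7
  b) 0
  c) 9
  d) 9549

0 * 9549 = 0
b) 0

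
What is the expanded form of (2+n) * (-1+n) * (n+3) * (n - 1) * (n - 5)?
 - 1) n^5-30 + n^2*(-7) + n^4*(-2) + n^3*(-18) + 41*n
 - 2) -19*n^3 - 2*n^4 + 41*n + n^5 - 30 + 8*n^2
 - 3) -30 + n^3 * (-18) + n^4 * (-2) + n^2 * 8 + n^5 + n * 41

Expanding (2+n) * (-1+n) * (n+3) * (n - 1) * (n - 5):
= -30 + n^3 * (-18) + n^4 * (-2) + n^2 * 8 + n^5 + n * 41
3) -30 + n^3 * (-18) + n^4 * (-2) + n^2 * 8 + n^5 + n * 41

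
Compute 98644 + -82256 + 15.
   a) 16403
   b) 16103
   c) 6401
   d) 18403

First: 98644 + -82256 = 16388
Then: 16388 + 15 = 16403
a) 16403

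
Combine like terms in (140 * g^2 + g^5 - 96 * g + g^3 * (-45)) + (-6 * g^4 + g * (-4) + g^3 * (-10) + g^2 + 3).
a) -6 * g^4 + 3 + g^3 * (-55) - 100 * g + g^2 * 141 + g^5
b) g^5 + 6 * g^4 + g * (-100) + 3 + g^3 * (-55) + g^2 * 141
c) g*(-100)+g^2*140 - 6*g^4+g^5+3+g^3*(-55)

Adding the polynomials and combining like terms:
(140*g^2 + g^5 - 96*g + g^3*(-45)) + (-6*g^4 + g*(-4) + g^3*(-10) + g^2 + 3)
= -6 * g^4 + 3 + g^3 * (-55) - 100 * g + g^2 * 141 + g^5
a) -6 * g^4 + 3 + g^3 * (-55) - 100 * g + g^2 * 141 + g^5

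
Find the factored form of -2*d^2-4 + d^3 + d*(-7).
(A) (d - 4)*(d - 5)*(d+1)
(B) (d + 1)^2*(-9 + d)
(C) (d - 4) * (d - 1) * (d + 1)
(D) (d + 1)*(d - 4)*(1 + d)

We need to factor -2*d^2-4 + d^3 + d*(-7).
The factored form is (d + 1)*(d - 4)*(1 + d).
D) (d + 1)*(d - 4)*(1 + d)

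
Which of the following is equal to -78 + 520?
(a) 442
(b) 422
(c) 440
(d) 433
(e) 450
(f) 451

-78 + 520 = 442
a) 442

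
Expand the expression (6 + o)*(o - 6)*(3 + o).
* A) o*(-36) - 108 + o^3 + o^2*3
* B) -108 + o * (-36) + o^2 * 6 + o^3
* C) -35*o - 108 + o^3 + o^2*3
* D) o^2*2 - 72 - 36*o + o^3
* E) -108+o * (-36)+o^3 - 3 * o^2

Expanding (6 + o)*(o - 6)*(3 + o):
= o*(-36) - 108 + o^3 + o^2*3
A) o*(-36) - 108 + o^3 + o^2*3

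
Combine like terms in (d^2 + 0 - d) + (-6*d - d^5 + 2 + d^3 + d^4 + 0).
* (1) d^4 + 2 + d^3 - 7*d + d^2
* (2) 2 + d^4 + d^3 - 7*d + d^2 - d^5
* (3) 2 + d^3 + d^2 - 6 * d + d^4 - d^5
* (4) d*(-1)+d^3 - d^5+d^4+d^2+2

Adding the polynomials and combining like terms:
(d^2 + 0 - d) + (-6*d - d^5 + 2 + d^3 + d^4 + 0)
= 2 + d^4 + d^3 - 7*d + d^2 - d^5
2) 2 + d^4 + d^3 - 7*d + d^2 - d^5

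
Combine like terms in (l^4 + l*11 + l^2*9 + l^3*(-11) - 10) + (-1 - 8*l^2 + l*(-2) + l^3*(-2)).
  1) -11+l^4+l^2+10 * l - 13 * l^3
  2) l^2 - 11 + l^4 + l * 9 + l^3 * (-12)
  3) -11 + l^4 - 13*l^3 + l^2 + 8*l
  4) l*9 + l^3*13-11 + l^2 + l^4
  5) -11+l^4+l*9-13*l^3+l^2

Adding the polynomials and combining like terms:
(l^4 + l*11 + l^2*9 + l^3*(-11) - 10) + (-1 - 8*l^2 + l*(-2) + l^3*(-2))
= -11+l^4+l*9-13*l^3+l^2
5) -11+l^4+l*9-13*l^3+l^2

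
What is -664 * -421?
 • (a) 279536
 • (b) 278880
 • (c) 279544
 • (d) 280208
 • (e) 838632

-664 * -421 = 279544
c) 279544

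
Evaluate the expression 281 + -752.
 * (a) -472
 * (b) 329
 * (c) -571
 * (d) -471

281 + -752 = -471
d) -471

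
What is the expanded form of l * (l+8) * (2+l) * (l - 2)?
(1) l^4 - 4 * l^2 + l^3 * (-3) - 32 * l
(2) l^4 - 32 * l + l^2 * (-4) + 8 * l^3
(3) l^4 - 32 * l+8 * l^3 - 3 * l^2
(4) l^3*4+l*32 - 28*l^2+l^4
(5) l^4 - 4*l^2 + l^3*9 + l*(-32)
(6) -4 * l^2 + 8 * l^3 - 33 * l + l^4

Expanding l * (l+8) * (2+l) * (l - 2):
= l^4 - 32 * l + l^2 * (-4) + 8 * l^3
2) l^4 - 32 * l + l^2 * (-4) + 8 * l^3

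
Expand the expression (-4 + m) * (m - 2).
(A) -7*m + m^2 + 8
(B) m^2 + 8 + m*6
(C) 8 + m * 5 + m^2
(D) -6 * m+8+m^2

Expanding (-4 + m) * (m - 2):
= -6 * m+8+m^2
D) -6 * m+8+m^2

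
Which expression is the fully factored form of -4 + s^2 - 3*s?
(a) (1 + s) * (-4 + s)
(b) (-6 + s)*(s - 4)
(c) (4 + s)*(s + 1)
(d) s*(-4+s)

We need to factor -4 + s^2 - 3*s.
The factored form is (1 + s) * (-4 + s).
a) (1 + s) * (-4 + s)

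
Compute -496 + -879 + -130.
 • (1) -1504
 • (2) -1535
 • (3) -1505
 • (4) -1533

First: -496 + -879 = -1375
Then: -1375 + -130 = -1505
3) -1505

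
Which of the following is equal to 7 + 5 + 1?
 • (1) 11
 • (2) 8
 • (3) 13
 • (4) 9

First: 7 + 5 = 12
Then: 12 + 1 = 13
3) 13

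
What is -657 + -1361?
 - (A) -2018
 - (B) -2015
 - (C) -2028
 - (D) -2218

-657 + -1361 = -2018
A) -2018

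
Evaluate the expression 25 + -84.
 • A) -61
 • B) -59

25 + -84 = -59
B) -59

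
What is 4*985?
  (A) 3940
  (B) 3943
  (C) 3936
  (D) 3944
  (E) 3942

4 * 985 = 3940
A) 3940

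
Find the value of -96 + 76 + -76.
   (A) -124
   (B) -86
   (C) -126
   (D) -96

First: -96 + 76 = -20
Then: -20 + -76 = -96
D) -96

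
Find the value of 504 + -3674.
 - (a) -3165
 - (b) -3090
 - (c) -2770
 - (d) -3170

504 + -3674 = -3170
d) -3170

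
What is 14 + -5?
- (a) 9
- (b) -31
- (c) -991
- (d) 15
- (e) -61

14 + -5 = 9
a) 9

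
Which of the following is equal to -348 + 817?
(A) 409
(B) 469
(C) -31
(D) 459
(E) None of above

-348 + 817 = 469
B) 469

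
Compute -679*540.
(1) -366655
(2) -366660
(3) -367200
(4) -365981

-679 * 540 = -366660
2) -366660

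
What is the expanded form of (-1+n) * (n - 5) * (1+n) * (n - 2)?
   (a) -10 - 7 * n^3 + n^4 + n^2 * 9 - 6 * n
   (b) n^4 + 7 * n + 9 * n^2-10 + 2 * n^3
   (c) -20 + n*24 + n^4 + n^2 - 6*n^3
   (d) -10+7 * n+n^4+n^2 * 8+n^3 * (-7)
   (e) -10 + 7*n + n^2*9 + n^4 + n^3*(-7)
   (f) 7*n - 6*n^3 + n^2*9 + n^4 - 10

Expanding (-1+n) * (n - 5) * (1+n) * (n - 2):
= -10 + 7*n + n^2*9 + n^4 + n^3*(-7)
e) -10 + 7*n + n^2*9 + n^4 + n^3*(-7)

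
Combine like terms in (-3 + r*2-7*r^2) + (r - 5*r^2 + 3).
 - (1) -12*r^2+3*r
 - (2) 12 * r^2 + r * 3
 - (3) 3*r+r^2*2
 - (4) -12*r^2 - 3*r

Adding the polynomials and combining like terms:
(-3 + r*2 - 7*r^2) + (r - 5*r^2 + 3)
= -12*r^2+3*r
1) -12*r^2+3*r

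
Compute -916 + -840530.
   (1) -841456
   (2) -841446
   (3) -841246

-916 + -840530 = -841446
2) -841446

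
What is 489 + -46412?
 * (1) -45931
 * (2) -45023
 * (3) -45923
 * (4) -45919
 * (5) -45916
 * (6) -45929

489 + -46412 = -45923
3) -45923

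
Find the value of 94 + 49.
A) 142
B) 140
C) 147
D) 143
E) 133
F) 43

94 + 49 = 143
D) 143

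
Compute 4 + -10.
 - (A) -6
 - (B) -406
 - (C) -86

4 + -10 = -6
A) -6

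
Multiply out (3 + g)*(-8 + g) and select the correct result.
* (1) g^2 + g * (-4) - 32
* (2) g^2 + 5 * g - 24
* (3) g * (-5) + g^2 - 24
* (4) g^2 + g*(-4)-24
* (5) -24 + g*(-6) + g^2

Expanding (3 + g)*(-8 + g):
= g * (-5) + g^2 - 24
3) g * (-5) + g^2 - 24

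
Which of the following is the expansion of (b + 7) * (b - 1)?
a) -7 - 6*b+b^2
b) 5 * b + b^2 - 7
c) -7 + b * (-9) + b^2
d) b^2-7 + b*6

Expanding (b + 7) * (b - 1):
= b^2-7 + b*6
d) b^2-7 + b*6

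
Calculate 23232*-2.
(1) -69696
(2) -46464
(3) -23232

23232 * -2 = -46464
2) -46464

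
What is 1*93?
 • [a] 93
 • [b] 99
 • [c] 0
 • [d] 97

1 * 93 = 93
a) 93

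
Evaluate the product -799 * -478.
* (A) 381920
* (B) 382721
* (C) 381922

-799 * -478 = 381922
C) 381922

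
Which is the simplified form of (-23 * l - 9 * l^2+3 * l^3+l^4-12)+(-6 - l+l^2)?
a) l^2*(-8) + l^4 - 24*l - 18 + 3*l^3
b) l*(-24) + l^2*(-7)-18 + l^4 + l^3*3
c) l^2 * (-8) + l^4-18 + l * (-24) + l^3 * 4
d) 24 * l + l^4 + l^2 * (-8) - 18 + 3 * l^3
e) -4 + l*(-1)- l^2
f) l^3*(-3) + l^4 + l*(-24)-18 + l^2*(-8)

Adding the polynomials and combining like terms:
(-23*l - 9*l^2 + 3*l^3 + l^4 - 12) + (-6 - l + l^2)
= l^2*(-8) + l^4 - 24*l - 18 + 3*l^3
a) l^2*(-8) + l^4 - 24*l - 18 + 3*l^3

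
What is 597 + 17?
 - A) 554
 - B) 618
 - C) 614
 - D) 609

597 + 17 = 614
C) 614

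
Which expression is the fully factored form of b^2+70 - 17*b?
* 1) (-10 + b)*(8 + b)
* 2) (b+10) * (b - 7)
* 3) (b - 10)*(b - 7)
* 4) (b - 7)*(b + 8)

We need to factor b^2+70 - 17*b.
The factored form is (b - 10)*(b - 7).
3) (b - 10)*(b - 7)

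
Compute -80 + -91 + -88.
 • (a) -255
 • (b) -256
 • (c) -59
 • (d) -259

First: -80 + -91 = -171
Then: -171 + -88 = -259
d) -259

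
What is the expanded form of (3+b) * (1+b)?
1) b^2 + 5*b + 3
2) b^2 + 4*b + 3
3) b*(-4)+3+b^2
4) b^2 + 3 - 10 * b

Expanding (3+b) * (1+b):
= b^2 + 4*b + 3
2) b^2 + 4*b + 3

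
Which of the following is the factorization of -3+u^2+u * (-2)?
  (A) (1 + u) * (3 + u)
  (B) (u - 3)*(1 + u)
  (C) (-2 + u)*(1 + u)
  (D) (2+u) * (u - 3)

We need to factor -3+u^2+u * (-2).
The factored form is (u - 3)*(1 + u).
B) (u - 3)*(1 + u)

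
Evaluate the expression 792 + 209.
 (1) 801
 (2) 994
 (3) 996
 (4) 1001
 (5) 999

792 + 209 = 1001
4) 1001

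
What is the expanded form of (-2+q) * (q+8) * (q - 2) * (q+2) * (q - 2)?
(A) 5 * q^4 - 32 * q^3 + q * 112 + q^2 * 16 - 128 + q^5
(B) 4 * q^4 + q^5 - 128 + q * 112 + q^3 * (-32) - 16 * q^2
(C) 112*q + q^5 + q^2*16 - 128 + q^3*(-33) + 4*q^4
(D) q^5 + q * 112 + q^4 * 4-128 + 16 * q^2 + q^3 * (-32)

Expanding (-2+q) * (q+8) * (q - 2) * (q+2) * (q - 2):
= q^5 + q * 112 + q^4 * 4-128 + 16 * q^2 + q^3 * (-32)
D) q^5 + q * 112 + q^4 * 4-128 + 16 * q^2 + q^3 * (-32)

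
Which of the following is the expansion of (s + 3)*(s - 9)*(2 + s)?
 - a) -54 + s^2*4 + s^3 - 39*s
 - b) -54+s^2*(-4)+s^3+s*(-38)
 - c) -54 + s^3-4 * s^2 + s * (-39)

Expanding (s + 3)*(s - 9)*(2 + s):
= -54 + s^3-4 * s^2 + s * (-39)
c) -54 + s^3-4 * s^2 + s * (-39)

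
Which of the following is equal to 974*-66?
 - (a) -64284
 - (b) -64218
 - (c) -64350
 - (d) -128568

974 * -66 = -64284
a) -64284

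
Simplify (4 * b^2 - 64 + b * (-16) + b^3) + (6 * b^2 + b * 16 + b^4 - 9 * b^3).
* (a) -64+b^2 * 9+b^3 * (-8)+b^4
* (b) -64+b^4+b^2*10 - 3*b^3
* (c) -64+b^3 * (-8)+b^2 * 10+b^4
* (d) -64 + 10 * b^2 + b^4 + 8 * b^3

Adding the polynomials and combining like terms:
(4*b^2 - 64 + b*(-16) + b^3) + (6*b^2 + b*16 + b^4 - 9*b^3)
= -64+b^3 * (-8)+b^2 * 10+b^4
c) -64+b^3 * (-8)+b^2 * 10+b^4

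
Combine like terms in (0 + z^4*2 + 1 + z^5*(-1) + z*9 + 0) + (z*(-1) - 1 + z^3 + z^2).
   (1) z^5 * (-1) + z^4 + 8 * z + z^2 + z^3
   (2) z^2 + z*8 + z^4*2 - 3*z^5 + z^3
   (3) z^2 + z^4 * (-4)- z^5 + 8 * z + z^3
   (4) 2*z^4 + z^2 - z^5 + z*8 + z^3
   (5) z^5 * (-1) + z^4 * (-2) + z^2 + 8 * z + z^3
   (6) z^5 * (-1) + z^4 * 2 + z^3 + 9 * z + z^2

Adding the polynomials and combining like terms:
(0 + z^4*2 + 1 + z^5*(-1) + z*9 + 0) + (z*(-1) - 1 + z^3 + z^2)
= 2*z^4 + z^2 - z^5 + z*8 + z^3
4) 2*z^4 + z^2 - z^5 + z*8 + z^3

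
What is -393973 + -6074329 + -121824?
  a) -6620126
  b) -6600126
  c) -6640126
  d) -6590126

First: -393973 + -6074329 = -6468302
Then: -6468302 + -121824 = -6590126
d) -6590126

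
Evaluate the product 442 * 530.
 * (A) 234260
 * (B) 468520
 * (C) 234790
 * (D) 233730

442 * 530 = 234260
A) 234260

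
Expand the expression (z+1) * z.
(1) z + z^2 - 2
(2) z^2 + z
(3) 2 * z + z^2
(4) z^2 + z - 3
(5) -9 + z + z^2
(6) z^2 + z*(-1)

Expanding (z+1) * z:
= z^2 + z
2) z^2 + z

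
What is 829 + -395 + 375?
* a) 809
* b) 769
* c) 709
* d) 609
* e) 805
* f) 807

First: 829 + -395 = 434
Then: 434 + 375 = 809
a) 809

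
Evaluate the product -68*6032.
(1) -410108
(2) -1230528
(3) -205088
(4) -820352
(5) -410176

-68 * 6032 = -410176
5) -410176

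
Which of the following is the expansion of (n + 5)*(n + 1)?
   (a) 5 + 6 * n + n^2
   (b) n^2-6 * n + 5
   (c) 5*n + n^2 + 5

Expanding (n + 5)*(n + 1):
= 5 + 6 * n + n^2
a) 5 + 6 * n + n^2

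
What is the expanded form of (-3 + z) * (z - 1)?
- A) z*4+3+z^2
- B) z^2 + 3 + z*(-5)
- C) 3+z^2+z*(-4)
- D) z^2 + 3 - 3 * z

Expanding (-3 + z) * (z - 1):
= 3+z^2+z*(-4)
C) 3+z^2+z*(-4)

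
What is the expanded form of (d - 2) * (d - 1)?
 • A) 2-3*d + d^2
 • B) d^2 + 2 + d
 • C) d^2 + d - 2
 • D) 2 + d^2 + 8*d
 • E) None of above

Expanding (d - 2) * (d - 1):
= 2-3*d + d^2
A) 2-3*d + d^2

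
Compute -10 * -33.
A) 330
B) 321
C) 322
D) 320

-10 * -33 = 330
A) 330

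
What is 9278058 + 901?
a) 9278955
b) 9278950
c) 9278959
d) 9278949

9278058 + 901 = 9278959
c) 9278959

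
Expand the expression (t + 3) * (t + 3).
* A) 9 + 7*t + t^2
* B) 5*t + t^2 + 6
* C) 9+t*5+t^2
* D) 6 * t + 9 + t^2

Expanding (t + 3) * (t + 3):
= 6 * t + 9 + t^2
D) 6 * t + 9 + t^2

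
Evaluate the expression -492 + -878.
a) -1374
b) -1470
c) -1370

-492 + -878 = -1370
c) -1370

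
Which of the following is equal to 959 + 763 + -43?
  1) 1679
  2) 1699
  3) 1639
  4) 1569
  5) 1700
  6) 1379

First: 959 + 763 = 1722
Then: 1722 + -43 = 1679
1) 1679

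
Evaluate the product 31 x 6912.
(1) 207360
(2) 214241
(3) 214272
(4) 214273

31 * 6912 = 214272
3) 214272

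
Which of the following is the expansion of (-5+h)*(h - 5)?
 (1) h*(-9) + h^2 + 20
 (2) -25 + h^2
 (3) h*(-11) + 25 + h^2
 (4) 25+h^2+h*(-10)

Expanding (-5+h)*(h - 5):
= 25+h^2+h*(-10)
4) 25+h^2+h*(-10)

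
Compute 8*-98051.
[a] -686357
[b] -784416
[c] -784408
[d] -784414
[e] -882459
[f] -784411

8 * -98051 = -784408
c) -784408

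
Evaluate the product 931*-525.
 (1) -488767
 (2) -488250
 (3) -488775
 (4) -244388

931 * -525 = -488775
3) -488775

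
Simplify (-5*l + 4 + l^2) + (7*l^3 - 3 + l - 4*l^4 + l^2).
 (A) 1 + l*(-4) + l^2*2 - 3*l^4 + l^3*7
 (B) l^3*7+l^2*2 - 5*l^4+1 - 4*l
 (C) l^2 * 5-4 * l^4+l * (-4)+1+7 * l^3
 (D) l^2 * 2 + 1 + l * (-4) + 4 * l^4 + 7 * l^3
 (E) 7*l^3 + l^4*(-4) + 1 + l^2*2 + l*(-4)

Adding the polynomials and combining like terms:
(-5*l + 4 + l^2) + (7*l^3 - 3 + l - 4*l^4 + l^2)
= 7*l^3 + l^4*(-4) + 1 + l^2*2 + l*(-4)
E) 7*l^3 + l^4*(-4) + 1 + l^2*2 + l*(-4)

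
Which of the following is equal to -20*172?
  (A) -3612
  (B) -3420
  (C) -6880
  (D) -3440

-20 * 172 = -3440
D) -3440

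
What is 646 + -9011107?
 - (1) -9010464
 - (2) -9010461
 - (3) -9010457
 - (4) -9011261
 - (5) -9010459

646 + -9011107 = -9010461
2) -9010461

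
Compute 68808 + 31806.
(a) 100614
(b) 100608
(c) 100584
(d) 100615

68808 + 31806 = 100614
a) 100614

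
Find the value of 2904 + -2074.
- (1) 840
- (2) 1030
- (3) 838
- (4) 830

2904 + -2074 = 830
4) 830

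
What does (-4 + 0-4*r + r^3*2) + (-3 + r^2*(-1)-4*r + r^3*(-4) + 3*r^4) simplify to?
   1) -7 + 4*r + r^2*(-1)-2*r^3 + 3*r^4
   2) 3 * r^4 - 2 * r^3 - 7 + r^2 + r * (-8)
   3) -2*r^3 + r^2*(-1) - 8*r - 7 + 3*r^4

Adding the polynomials and combining like terms:
(-4 + 0 - 4*r + r^3*2) + (-3 + r^2*(-1) - 4*r + r^3*(-4) + 3*r^4)
= -2*r^3 + r^2*(-1) - 8*r - 7 + 3*r^4
3) -2*r^3 + r^2*(-1) - 8*r - 7 + 3*r^4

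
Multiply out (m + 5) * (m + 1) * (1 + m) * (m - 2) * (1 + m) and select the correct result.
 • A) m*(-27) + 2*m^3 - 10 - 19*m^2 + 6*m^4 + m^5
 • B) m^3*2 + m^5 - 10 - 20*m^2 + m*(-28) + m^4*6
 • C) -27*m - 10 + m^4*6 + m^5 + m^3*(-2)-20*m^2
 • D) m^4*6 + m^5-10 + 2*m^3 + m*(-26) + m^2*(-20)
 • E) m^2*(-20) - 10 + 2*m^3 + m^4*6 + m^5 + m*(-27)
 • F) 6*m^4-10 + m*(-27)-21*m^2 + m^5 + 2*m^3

Expanding (m + 5) * (m + 1) * (1 + m) * (m - 2) * (1 + m):
= m^2*(-20) - 10 + 2*m^3 + m^4*6 + m^5 + m*(-27)
E) m^2*(-20) - 10 + 2*m^3 + m^4*6 + m^5 + m*(-27)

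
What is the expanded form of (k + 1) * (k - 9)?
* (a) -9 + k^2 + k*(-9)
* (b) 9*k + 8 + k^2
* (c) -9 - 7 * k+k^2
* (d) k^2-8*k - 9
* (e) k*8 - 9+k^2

Expanding (k + 1) * (k - 9):
= k^2-8*k - 9
d) k^2-8*k - 9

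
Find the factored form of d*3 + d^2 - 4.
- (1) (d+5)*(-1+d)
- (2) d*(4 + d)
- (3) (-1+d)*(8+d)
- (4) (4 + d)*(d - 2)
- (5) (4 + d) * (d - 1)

We need to factor d*3 + d^2 - 4.
The factored form is (4 + d) * (d - 1).
5) (4 + d) * (d - 1)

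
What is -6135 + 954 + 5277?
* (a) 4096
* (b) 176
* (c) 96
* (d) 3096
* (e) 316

First: -6135 + 954 = -5181
Then: -5181 + 5277 = 96
c) 96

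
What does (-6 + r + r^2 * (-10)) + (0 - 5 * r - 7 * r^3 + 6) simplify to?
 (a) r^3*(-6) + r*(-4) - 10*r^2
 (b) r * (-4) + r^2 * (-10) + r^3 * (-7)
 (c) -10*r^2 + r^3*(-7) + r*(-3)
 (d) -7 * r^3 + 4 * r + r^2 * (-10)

Adding the polynomials and combining like terms:
(-6 + r + r^2*(-10)) + (0 - 5*r - 7*r^3 + 6)
= r * (-4) + r^2 * (-10) + r^3 * (-7)
b) r * (-4) + r^2 * (-10) + r^3 * (-7)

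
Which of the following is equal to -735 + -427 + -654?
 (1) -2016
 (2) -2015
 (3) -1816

First: -735 + -427 = -1162
Then: -1162 + -654 = -1816
3) -1816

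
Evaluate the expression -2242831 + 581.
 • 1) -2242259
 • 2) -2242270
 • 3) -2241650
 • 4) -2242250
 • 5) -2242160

-2242831 + 581 = -2242250
4) -2242250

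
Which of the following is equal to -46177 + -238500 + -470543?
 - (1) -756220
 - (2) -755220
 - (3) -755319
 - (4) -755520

First: -46177 + -238500 = -284677
Then: -284677 + -470543 = -755220
2) -755220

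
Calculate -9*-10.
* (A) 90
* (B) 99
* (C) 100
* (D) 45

-9 * -10 = 90
A) 90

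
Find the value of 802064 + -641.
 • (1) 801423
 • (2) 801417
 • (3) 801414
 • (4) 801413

802064 + -641 = 801423
1) 801423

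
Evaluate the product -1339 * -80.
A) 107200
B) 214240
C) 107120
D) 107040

-1339 * -80 = 107120
C) 107120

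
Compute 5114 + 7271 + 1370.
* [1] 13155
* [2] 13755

First: 5114 + 7271 = 12385
Then: 12385 + 1370 = 13755
2) 13755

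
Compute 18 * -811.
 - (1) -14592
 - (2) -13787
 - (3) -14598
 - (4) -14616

18 * -811 = -14598
3) -14598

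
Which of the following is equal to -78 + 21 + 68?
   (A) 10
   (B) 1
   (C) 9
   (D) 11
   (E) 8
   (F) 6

First: -78 + 21 = -57
Then: -57 + 68 = 11
D) 11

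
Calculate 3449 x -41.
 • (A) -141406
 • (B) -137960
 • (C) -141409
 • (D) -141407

3449 * -41 = -141409
C) -141409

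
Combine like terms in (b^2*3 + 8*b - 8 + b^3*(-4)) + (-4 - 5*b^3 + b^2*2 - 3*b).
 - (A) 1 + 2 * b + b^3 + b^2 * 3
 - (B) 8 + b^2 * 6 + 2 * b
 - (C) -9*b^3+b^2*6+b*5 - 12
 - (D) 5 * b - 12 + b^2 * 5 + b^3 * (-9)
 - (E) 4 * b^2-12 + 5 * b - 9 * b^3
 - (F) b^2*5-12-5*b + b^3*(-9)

Adding the polynomials and combining like terms:
(b^2*3 + 8*b - 8 + b^3*(-4)) + (-4 - 5*b^3 + b^2*2 - 3*b)
= 5 * b - 12 + b^2 * 5 + b^3 * (-9)
D) 5 * b - 12 + b^2 * 5 + b^3 * (-9)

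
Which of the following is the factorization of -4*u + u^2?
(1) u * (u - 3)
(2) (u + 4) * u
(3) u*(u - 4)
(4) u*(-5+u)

We need to factor -4*u + u^2.
The factored form is u*(u - 4).
3) u*(u - 4)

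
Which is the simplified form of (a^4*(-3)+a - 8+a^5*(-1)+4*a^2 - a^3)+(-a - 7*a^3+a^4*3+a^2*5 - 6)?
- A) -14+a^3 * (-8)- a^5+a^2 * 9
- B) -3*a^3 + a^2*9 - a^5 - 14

Adding the polynomials and combining like terms:
(a^4*(-3) + a - 8 + a^5*(-1) + 4*a^2 - a^3) + (-a - 7*a^3 + a^4*3 + a^2*5 - 6)
= -14+a^3 * (-8)- a^5+a^2 * 9
A) -14+a^3 * (-8)- a^5+a^2 * 9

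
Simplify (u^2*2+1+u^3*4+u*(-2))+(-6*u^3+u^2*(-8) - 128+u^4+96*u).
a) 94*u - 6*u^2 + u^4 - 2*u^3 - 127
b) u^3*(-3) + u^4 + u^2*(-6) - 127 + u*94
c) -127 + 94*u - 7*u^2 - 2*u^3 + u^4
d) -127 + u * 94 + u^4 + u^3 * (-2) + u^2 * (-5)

Adding the polynomials and combining like terms:
(u^2*2 + 1 + u^3*4 + u*(-2)) + (-6*u^3 + u^2*(-8) - 128 + u^4 + 96*u)
= 94*u - 6*u^2 + u^4 - 2*u^3 - 127
a) 94*u - 6*u^2 + u^4 - 2*u^3 - 127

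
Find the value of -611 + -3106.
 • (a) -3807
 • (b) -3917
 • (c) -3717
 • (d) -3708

-611 + -3106 = -3717
c) -3717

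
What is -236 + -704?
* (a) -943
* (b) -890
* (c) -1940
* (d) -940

-236 + -704 = -940
d) -940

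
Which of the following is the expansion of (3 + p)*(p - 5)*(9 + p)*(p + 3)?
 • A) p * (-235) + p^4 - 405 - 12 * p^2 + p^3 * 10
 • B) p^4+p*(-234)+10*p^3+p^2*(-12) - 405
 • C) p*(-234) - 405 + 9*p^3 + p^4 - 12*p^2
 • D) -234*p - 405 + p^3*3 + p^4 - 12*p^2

Expanding (3 + p)*(p - 5)*(9 + p)*(p + 3):
= p^4+p*(-234)+10*p^3+p^2*(-12) - 405
B) p^4+p*(-234)+10*p^3+p^2*(-12) - 405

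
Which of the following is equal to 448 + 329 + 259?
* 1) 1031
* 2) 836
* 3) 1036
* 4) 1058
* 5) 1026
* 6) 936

First: 448 + 329 = 777
Then: 777 + 259 = 1036
3) 1036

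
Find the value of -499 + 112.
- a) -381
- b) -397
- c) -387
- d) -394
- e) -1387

-499 + 112 = -387
c) -387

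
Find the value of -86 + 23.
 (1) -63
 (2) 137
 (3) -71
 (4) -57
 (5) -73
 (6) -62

-86 + 23 = -63
1) -63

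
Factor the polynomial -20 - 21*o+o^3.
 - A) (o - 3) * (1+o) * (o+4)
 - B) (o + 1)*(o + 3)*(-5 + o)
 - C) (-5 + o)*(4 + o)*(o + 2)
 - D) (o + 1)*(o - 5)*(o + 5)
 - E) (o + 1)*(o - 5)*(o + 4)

We need to factor -20 - 21*o+o^3.
The factored form is (o + 1)*(o - 5)*(o + 4).
E) (o + 1)*(o - 5)*(o + 4)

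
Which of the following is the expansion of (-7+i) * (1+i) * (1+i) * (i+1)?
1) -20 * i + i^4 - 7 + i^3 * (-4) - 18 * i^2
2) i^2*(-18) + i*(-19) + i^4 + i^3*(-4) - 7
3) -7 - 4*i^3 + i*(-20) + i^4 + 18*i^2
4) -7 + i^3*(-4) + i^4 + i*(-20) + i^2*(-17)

Expanding (-7+i) * (1+i) * (1+i) * (i+1):
= -20 * i + i^4 - 7 + i^3 * (-4) - 18 * i^2
1) -20 * i + i^4 - 7 + i^3 * (-4) - 18 * i^2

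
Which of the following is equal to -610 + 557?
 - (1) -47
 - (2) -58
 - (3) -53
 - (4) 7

-610 + 557 = -53
3) -53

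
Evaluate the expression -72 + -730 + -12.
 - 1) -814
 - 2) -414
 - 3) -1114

First: -72 + -730 = -802
Then: -802 + -12 = -814
1) -814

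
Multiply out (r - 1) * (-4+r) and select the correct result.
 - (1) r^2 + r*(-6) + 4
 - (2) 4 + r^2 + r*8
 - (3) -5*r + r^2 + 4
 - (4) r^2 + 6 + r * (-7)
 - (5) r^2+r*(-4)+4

Expanding (r - 1) * (-4+r):
= -5*r + r^2 + 4
3) -5*r + r^2 + 4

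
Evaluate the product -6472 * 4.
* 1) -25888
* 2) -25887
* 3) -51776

-6472 * 4 = -25888
1) -25888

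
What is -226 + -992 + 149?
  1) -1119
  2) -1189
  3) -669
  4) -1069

First: -226 + -992 = -1218
Then: -1218 + 149 = -1069
4) -1069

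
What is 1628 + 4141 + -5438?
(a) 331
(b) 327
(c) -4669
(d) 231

First: 1628 + 4141 = 5769
Then: 5769 + -5438 = 331
a) 331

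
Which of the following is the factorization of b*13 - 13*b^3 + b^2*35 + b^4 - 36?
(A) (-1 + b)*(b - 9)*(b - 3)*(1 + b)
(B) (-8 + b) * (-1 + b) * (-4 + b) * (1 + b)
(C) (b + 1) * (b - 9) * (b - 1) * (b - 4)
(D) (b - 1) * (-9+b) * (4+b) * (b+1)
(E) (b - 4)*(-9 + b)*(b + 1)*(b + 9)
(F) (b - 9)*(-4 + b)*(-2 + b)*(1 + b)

We need to factor b*13 - 13*b^3 + b^2*35 + b^4 - 36.
The factored form is (b + 1) * (b - 9) * (b - 1) * (b - 4).
C) (b + 1) * (b - 9) * (b - 1) * (b - 4)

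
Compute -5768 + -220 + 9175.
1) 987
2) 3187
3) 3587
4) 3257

First: -5768 + -220 = -5988
Then: -5988 + 9175 = 3187
2) 3187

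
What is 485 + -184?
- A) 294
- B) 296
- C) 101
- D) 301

485 + -184 = 301
D) 301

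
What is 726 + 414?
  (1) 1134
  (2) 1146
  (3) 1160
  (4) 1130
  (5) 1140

726 + 414 = 1140
5) 1140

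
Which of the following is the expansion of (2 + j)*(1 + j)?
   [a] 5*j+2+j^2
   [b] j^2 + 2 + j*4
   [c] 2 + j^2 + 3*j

Expanding (2 + j)*(1 + j):
= 2 + j^2 + 3*j
c) 2 + j^2 + 3*j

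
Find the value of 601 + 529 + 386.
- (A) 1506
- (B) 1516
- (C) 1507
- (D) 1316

First: 601 + 529 = 1130
Then: 1130 + 386 = 1516
B) 1516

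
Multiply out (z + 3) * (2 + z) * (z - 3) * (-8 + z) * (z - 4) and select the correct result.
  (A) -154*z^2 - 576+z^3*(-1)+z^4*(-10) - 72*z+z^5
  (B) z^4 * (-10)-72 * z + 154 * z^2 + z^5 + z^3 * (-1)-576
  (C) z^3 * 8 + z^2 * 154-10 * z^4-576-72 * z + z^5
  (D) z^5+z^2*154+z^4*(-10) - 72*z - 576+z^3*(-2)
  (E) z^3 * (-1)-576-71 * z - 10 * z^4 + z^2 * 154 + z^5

Expanding (z + 3) * (2 + z) * (z - 3) * (-8 + z) * (z - 4):
= z^4 * (-10)-72 * z + 154 * z^2 + z^5 + z^3 * (-1)-576
B) z^4 * (-10)-72 * z + 154 * z^2 + z^5 + z^3 * (-1)-576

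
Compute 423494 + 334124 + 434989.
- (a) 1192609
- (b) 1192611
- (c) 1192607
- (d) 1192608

First: 423494 + 334124 = 757618
Then: 757618 + 434989 = 1192607
c) 1192607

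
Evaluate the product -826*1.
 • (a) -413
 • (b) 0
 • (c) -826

-826 * 1 = -826
c) -826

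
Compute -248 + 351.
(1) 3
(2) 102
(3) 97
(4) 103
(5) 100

-248 + 351 = 103
4) 103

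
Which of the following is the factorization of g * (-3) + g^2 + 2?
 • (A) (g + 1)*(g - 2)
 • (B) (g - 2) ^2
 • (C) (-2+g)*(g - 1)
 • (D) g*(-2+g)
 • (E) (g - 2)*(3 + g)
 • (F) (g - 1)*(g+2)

We need to factor g * (-3) + g^2 + 2.
The factored form is (-2+g)*(g - 1).
C) (-2+g)*(g - 1)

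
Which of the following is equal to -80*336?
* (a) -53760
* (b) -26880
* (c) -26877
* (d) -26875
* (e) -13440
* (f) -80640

-80 * 336 = -26880
b) -26880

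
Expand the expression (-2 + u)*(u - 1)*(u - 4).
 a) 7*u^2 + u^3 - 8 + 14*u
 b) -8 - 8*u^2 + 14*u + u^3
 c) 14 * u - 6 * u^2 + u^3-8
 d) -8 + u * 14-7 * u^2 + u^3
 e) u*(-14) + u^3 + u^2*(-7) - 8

Expanding (-2 + u)*(u - 1)*(u - 4):
= -8 + u * 14-7 * u^2 + u^3
d) -8 + u * 14-7 * u^2 + u^3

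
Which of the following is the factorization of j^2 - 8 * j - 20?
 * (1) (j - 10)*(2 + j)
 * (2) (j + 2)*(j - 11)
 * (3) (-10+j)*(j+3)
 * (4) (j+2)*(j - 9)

We need to factor j^2 - 8 * j - 20.
The factored form is (j - 10)*(2 + j).
1) (j - 10)*(2 + j)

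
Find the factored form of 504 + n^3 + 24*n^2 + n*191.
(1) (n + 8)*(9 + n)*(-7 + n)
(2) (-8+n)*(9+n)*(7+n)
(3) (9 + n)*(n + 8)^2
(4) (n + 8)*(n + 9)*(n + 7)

We need to factor 504 + n^3 + 24*n^2 + n*191.
The factored form is (n + 8)*(n + 9)*(n + 7).
4) (n + 8)*(n + 9)*(n + 7)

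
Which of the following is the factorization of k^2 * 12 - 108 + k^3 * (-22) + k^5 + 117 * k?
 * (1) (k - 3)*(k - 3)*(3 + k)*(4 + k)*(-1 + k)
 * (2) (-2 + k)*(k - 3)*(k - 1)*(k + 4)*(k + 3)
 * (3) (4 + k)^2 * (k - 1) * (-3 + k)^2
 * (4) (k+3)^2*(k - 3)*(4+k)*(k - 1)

We need to factor k^2 * 12 - 108 + k^3 * (-22) + k^5 + 117 * k.
The factored form is (k - 3)*(k - 3)*(3 + k)*(4 + k)*(-1 + k).
1) (k - 3)*(k - 3)*(3 + k)*(4 + k)*(-1 + k)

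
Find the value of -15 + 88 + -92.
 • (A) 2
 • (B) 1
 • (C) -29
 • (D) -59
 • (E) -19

First: -15 + 88 = 73
Then: 73 + -92 = -19
E) -19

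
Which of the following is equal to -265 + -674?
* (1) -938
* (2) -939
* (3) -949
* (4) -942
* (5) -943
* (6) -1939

-265 + -674 = -939
2) -939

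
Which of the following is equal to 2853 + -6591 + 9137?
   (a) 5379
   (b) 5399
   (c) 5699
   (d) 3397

First: 2853 + -6591 = -3738
Then: -3738 + 9137 = 5399
b) 5399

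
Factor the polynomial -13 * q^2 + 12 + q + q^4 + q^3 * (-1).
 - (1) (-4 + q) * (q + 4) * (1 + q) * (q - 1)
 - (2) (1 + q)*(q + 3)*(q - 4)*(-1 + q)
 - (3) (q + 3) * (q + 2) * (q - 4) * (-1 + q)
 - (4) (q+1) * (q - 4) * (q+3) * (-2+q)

We need to factor -13 * q^2 + 12 + q + q^4 + q^3 * (-1).
The factored form is (1 + q)*(q + 3)*(q - 4)*(-1 + q).
2) (1 + q)*(q + 3)*(q - 4)*(-1 + q)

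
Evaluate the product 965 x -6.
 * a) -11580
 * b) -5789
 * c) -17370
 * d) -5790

965 * -6 = -5790
d) -5790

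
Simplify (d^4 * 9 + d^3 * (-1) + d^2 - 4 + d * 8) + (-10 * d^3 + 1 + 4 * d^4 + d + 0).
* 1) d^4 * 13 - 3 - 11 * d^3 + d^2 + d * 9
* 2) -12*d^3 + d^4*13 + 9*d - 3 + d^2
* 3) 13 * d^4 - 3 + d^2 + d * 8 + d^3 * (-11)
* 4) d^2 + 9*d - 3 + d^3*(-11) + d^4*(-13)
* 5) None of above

Adding the polynomials and combining like terms:
(d^4*9 + d^3*(-1) + d^2 - 4 + d*8) + (-10*d^3 + 1 + 4*d^4 + d + 0)
= d^4 * 13 - 3 - 11 * d^3 + d^2 + d * 9
1) d^4 * 13 - 3 - 11 * d^3 + d^2 + d * 9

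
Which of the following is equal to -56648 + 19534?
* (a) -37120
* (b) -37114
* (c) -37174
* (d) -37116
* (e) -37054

-56648 + 19534 = -37114
b) -37114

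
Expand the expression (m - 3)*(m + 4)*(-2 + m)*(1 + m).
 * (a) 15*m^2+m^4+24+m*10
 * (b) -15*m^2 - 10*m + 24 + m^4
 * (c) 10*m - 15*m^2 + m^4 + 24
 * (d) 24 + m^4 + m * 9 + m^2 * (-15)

Expanding (m - 3)*(m + 4)*(-2 + m)*(1 + m):
= 10*m - 15*m^2 + m^4 + 24
c) 10*m - 15*m^2 + m^4 + 24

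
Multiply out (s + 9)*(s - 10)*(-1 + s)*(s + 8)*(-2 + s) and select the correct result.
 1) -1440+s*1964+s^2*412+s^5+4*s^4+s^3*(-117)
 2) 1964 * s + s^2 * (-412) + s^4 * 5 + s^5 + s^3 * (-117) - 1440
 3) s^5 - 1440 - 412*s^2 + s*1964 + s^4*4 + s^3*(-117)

Expanding (s + 9)*(s - 10)*(-1 + s)*(s + 8)*(-2 + s):
= s^5 - 1440 - 412*s^2 + s*1964 + s^4*4 + s^3*(-117)
3) s^5 - 1440 - 412*s^2 + s*1964 + s^4*4 + s^3*(-117)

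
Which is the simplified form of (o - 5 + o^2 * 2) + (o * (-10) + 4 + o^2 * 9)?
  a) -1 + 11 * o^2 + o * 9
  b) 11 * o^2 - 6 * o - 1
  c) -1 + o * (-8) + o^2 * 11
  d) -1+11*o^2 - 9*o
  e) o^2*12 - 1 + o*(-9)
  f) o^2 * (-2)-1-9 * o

Adding the polynomials and combining like terms:
(o - 5 + o^2*2) + (o*(-10) + 4 + o^2*9)
= -1+11*o^2 - 9*o
d) -1+11*o^2 - 9*o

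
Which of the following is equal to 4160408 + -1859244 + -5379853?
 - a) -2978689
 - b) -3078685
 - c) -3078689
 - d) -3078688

First: 4160408 + -1859244 = 2301164
Then: 2301164 + -5379853 = -3078689
c) -3078689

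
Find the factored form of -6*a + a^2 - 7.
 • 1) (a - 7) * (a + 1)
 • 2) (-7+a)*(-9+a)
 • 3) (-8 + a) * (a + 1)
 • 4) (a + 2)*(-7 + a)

We need to factor -6*a + a^2 - 7.
The factored form is (a - 7) * (a + 1).
1) (a - 7) * (a + 1)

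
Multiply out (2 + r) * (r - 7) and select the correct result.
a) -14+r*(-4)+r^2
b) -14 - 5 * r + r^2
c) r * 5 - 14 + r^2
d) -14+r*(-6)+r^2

Expanding (2 + r) * (r - 7):
= -14 - 5 * r + r^2
b) -14 - 5 * r + r^2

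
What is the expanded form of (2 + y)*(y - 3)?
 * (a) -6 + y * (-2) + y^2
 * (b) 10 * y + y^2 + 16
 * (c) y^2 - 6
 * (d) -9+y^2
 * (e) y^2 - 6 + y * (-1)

Expanding (2 + y)*(y - 3):
= y^2 - 6 + y * (-1)
e) y^2 - 6 + y * (-1)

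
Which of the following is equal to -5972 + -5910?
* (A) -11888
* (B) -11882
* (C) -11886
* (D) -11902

-5972 + -5910 = -11882
B) -11882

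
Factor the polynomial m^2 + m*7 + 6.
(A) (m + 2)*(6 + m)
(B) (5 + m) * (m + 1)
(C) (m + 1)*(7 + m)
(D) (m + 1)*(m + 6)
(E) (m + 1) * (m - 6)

We need to factor m^2 + m*7 + 6.
The factored form is (m + 1)*(m + 6).
D) (m + 1)*(m + 6)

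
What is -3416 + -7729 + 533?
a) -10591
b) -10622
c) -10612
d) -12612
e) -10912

First: -3416 + -7729 = -11145
Then: -11145 + 533 = -10612
c) -10612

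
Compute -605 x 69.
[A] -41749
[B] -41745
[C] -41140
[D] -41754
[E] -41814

-605 * 69 = -41745
B) -41745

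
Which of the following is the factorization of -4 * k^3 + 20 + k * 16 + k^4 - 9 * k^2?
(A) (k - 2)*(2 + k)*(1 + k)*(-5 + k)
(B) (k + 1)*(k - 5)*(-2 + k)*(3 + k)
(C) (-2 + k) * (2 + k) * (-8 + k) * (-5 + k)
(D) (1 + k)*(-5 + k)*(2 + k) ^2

We need to factor -4 * k^3 + 20 + k * 16 + k^4 - 9 * k^2.
The factored form is (k - 2)*(2 + k)*(1 + k)*(-5 + k).
A) (k - 2)*(2 + k)*(1 + k)*(-5 + k)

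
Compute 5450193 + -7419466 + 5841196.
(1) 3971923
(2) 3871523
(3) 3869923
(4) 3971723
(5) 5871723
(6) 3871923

First: 5450193 + -7419466 = -1969273
Then: -1969273 + 5841196 = 3871923
6) 3871923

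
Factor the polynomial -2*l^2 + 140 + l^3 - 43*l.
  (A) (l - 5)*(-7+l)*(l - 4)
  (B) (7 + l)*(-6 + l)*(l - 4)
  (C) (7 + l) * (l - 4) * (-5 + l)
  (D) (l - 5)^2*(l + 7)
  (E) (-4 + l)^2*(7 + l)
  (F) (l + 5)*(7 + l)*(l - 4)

We need to factor -2*l^2 + 140 + l^3 - 43*l.
The factored form is (7 + l) * (l - 4) * (-5 + l).
C) (7 + l) * (l - 4) * (-5 + l)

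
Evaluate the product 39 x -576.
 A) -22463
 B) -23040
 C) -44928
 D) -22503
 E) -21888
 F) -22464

39 * -576 = -22464
F) -22464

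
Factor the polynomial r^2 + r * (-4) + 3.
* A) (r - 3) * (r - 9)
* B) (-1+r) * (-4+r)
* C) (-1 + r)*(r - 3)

We need to factor r^2 + r * (-4) + 3.
The factored form is (-1 + r)*(r - 3).
C) (-1 + r)*(r - 3)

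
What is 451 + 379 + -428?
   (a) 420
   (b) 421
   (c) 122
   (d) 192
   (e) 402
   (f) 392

First: 451 + 379 = 830
Then: 830 + -428 = 402
e) 402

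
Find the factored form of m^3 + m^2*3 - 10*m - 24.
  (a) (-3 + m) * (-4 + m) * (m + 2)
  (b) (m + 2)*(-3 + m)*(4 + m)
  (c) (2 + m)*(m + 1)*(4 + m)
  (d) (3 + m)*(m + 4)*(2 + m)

We need to factor m^3 + m^2*3 - 10*m - 24.
The factored form is (m + 2)*(-3 + m)*(4 + m).
b) (m + 2)*(-3 + m)*(4 + m)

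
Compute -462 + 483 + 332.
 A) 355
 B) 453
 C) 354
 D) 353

First: -462 + 483 = 21
Then: 21 + 332 = 353
D) 353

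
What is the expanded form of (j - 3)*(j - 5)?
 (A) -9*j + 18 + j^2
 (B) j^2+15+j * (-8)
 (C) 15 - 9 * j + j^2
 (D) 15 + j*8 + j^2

Expanding (j - 3)*(j - 5):
= j^2+15+j * (-8)
B) j^2+15+j * (-8)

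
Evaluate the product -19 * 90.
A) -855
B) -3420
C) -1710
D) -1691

-19 * 90 = -1710
C) -1710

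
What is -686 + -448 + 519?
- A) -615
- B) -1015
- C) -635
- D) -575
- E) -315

First: -686 + -448 = -1134
Then: -1134 + 519 = -615
A) -615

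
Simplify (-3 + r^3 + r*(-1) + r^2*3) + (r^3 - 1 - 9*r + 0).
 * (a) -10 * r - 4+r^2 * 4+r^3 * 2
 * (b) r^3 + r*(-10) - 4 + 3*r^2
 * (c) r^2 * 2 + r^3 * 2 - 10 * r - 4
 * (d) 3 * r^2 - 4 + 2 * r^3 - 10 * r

Adding the polynomials and combining like terms:
(-3 + r^3 + r*(-1) + r^2*3) + (r^3 - 1 - 9*r + 0)
= 3 * r^2 - 4 + 2 * r^3 - 10 * r
d) 3 * r^2 - 4 + 2 * r^3 - 10 * r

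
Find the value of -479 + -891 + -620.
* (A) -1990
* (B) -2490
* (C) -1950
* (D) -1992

First: -479 + -891 = -1370
Then: -1370 + -620 = -1990
A) -1990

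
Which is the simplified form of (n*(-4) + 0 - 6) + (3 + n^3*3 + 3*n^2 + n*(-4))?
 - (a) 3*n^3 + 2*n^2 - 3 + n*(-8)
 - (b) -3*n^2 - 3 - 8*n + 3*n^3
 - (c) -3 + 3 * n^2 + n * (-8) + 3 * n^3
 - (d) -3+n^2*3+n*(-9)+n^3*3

Adding the polynomials and combining like terms:
(n*(-4) + 0 - 6) + (3 + n^3*3 + 3*n^2 + n*(-4))
= -3 + 3 * n^2 + n * (-8) + 3 * n^3
c) -3 + 3 * n^2 + n * (-8) + 3 * n^3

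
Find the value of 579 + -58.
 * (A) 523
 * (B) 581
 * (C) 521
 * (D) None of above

579 + -58 = 521
C) 521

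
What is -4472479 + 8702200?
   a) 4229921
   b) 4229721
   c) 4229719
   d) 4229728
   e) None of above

-4472479 + 8702200 = 4229721
b) 4229721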